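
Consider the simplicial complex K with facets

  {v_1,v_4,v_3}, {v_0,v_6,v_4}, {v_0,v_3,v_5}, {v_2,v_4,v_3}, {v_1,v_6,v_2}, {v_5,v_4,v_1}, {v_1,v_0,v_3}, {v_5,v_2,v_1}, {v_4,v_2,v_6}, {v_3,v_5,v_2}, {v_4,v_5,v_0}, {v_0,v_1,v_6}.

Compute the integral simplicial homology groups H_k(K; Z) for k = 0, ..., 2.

H_0 = Z,  H_1 = Z/2,  H_2 = 0.

We work with the vertex ordering v_0 < v_1 < v_2 < v_3 < v_4 < v_5 < v_6. The simplices of K, each written with vertices in increasing order, are:

  0-simplices (7): [v_0], [v_1], [v_2], [v_3], [v_4], [v_5], [v_6]
  1-simplices (18): (18 of them)
  2-simplices (12): (12 of them)

so the chain groups are C_0 ≅ Z^7, C_1 ≅ Z^18, C_2 ≅ Z^12.

∂_1: C_1 → C_0 maps an edge to its endpoints' difference, ∂[p,q] = q − p.
This gives a 7×18 integer matrix of rank 6; reducing to Smith normal form yields diagonal entries (1,1,1,1,1,1).

∂_2: C_2 → C_1 maps a triangle to the signed sum of its edges. For instance
  ∂[v_1,v_2,v_6] = [v_2,v_6] − [v_1,v_6] + [v_1,v_2],
  ∂[v_2,v_4,v_6] = [v_4,v_6] − [v_2,v_6] + [v_2,v_4].
The 18×12 boundary matrix has rank 12 and Smith normal form diag(1,1,1,1,1,1,1,1,1,1,1,2).

Computing H_k = (kernel of ∂_k) / (image of ∂_{k+1}):

  H_0: rank C_0 − rank ∂_1 = 7 − 6 = 1, and the invariant factors of ∂_1 are all 1, so H_0 = Z.
  H_1: rank ker ∂_1 − rank ∂_2 = (18 − 6) − 12 = 0, and ∂_2 has invariant factor 2 > 1, so H_1 = Z/2.
  H_2: rank ker ∂_2 − rank ∂_3 = (12 − 12) − 0 = 0, and there is no ∂_3, so H_2 = 0.

As a check, the Euler characteristic is 7 − 18 + 12 = 1, which agrees with 1 − 0 + 0 = 1.
(K is a triangulation of the real projective plane RP^2.)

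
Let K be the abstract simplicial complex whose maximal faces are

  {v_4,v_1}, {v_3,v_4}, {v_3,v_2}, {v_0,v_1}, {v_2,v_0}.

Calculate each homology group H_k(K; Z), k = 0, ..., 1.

H_0 ≅ Z,  H_1 ≅ Z.

K has 5 vertices, 5 edges.
rank ∂_0 = 0, rank ∂_1 = 4 ⇒ b_0 = 5 − 0 − 4 = 1; all invariant factors of ∂_1 are 1 so no torsion. So H_0 = Z.
rank ∂_1 = 4, rank ∂_2 = 0 ⇒ b_1 = 5 − 4 − 0 = 1. So H_1 = Z.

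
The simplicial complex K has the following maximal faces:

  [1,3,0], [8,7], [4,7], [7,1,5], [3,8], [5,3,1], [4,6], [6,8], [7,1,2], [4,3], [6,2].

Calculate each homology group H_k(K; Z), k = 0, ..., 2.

H_0 ≅ Z,  H_1 ≅ Z^4,  H_2 = 0.

K has 9 vertices, 16 edges, 4 triangles.
rank ∂_0 = 0, rank ∂_1 = 8 ⇒ b_0 = 9 − 0 − 8 = 1; all invariant factors of ∂_1 are 1 so no torsion. So H_0 = Z.
rank ∂_1 = 8, rank ∂_2 = 4 ⇒ b_1 = 16 − 8 − 4 = 4; all invariant factors of ∂_2 are 1 so no torsion. So H_1 = Z^4.
rank ∂_2 = 4, rank ∂_3 = 0 ⇒ b_2 = 4 − 4 − 0 = 0. So H_2 = 0.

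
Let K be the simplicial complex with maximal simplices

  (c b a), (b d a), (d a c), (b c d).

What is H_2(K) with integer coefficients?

H_2 ≅ Z.

Fix the vertex order a < b < c < d and write every simplex with vertices in increasing order. Then dim K = 2 and the simplices of K are:

  0-simplices (4): a, b, c, d
  1-simplices (6): ab, ac, ad, bc, bd, cd
  2-simplices (4): abc, abd, acd, bcd

Hence C_0 ≅ Z^4, C_1 ≅ Z^6, C_2 ≅ Z^4.

Boundary ∂_1: C_1 → C_0 maps an edge to its endpoints' difference, ∂[p,q] = q − p. For instance
  ∂bd = d − b.
As a 4×6 matrix over Z this has rank 3, with invariant factors (1,1,1).

∂_2: C_2 → C_1 sends each 2-simplex [p,q,r] to [q,r] − [p,r] + [p,q]. For instance
  ∂bcd = cd − bd + bc,
  ∂abd = bd − ad + ab.
This gives a 6×4 integer matrix of rank 3; reducing to Smith normal form yields diagonal entries (1,1,1).

From H_k ≅ ker(∂_k) / im(∂_{k+1}) we obtain:

  H_2: rank ker ∂_2 − rank ∂_3 = (4 − 3) − 0 = 1, and there is no ∂_3, so H_2 ≅ Z.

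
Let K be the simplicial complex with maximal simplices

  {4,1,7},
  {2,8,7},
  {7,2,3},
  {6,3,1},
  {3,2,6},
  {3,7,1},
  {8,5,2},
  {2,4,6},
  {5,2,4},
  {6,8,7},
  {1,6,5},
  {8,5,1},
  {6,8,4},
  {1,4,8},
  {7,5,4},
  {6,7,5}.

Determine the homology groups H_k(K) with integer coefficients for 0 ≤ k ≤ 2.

Take the total order 1 < 2 < 3 < 4 < 5 < 6 < 7 < 8 on the vertex set. Then K (dimension 2) consists of the simplices:

  0-simplices (8): [1], [2], [3], [4], [5], [6], [7], [8]
  1-simplices (24): (24 of them)
  2-simplices (16): [1,3,6], [1,3,7], [1,4,7], [1,4,8], [1,5,6], [1,5,8], [2,3,6], [2,3,7], [2,4,5], [2,4,6], [2,5,8], [2,7,8], [4,5,7], [4,6,8], [5,6,7], [6,7,8]

giving chain groups C_0 ≅ Z^8, C_1 ≅ Z^24, C_2 ≅ Z^16.

∂_1: C_1 → C_0 is given by ∂[p,q] = [q] − [p]. For instance
  ∂[3,7] = [7] − [3].
This gives a 8×24 integer matrix of rank 7; reducing to Smith normal form yields diagonal entries (1,1,1,1,1,1,1).

The boundary map ∂_2: C_2 → C_1 sends each 2-simplex [p,q,r] to [q,r] − [p,r] + [p,q]. For instance
  ∂[1,4,8] = [4,8] − [1,8] + [1,4],
  ∂[1,5,8] = [5,8] − [1,8] + [1,5].
The 24×16 boundary matrix has rank 15 and Smith normal form diag(1,1,1,1,1,1,1,1,1,1,1,1,1,1,1).

Reading off H_k = ker ∂_k / im ∂_{k+1}:

  H_0: rank C_0 − rank ∂_1 = 8 − 7 = 1, and the invariant factors of ∂_1 are all 1, so H_0 ≅ Z.
  H_1: rank ker ∂_1 − rank ∂_2 = (24 − 7) − 15 = 2, and the invariant factors of ∂_2 are all 1, so H_1 ≅ Z^2.
  H_2: rank ker ∂_2 − rank ∂_3 = (16 − 15) − 0 = 1, and there is no ∂_3, so H_2 ≅ Z.

As a check, the Euler characteristic is 8 − 24 + 16 = 0, which agrees with 1 − 2 + 1 = 0.

H_0 ≅ Z,  H_1 ≅ Z^2,  H_2 ≅ Z.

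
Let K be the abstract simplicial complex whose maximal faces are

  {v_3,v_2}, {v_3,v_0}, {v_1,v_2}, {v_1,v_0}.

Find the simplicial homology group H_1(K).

H_1 = Z.

Take the total order v_0 < v_1 < v_2 < v_3 on the vertex set. Then K (dimension 1) consists of the simplices:

  0-simplices (4): [v_0], [v_1], [v_2], [v_3]
  1-simplices (4): [v_0,v_1], [v_0,v_3], [v_1,v_2], [v_2,v_3]

Hence C_0 ≅ Z^4, C_1 ≅ Z^4.

Boundary ∂_1: C_1 → C_0 is given by ∂[p,q] = [q] − [p].
The resulting 4×4 matrix has rank 3, and its Smith normal form has invariant factors (1,1,1).

From H_k ≅ ker(∂_k) / im(∂_{k+1}) we obtain:

  H_1: rank ker ∂_1 − rank ∂_2 = (4 − 3) − 0 = 1, and there is no ∂_2, so H_1 ≅ Z.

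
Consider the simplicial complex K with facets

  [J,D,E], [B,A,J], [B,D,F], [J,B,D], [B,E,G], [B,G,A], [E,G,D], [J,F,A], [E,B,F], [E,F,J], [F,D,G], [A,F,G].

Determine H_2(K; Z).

H_2 ≅ 0.

We work with the vertex ordering A < B < D < E < F < G < J. The simplices of K, each written with vertices in increasing order, are:

  0-simplices (7): A, B, D, E, F, G, J
  1-simplices (18): AB, AF, AG, AJ, BD, BE, BF, BG, BJ, DE, DF, DG, DJ, EF, EG, EJ, FG, FJ
  2-simplices (12): ABG, ABJ, AFG, AFJ, BDF, BDJ, BEF, BEG, DEG, DEJ, DFG, EFJ

giving chain groups C_0 ≅ Z^7, C_1 ≅ Z^18, C_2 ≅ Z^12.

∂_1: C_1 → C_0 sends each edge [p,q] (with p < q) to q − p.
As a 7×18 matrix over Z this has rank 6, with invariant factors (1,1,1,1,1,1).

Boundary ∂_2: C_2 → C_1 acts by ∂[p,q,r] = [q,r] − [p,r] + [p,q]. For instance
  ∂DFG = FG − DG + DF,
  ∂ABG = BG − AG + AB.
As a 18×12 matrix over Z this has rank 12, with invariant factors (1,1,1,1,1,1,1,1,1,1,1,2).

Now H_k = ker ∂_k / im ∂_{k+1}, so:

  H_2: rank ker ∂_2 − rank ∂_3 = (12 − 12) − 0 = 0, and there is no ∂_3, so H_2 = 0.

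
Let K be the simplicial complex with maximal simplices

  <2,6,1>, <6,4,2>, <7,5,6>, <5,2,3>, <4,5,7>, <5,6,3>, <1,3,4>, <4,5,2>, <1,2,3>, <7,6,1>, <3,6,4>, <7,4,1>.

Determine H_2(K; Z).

Fix the vertex order 1 < 2 < 3 < 4 < 5 < 6 < 7 and write every simplex with vertices in increasing order. Then dim K = 2 and the simplices of K are:

  0-simplices (7): [1], [2], [3], [4], [5], [6], [7]
  1-simplices (18): [1,2], [1,3], [1,4], [1,6], [1,7], [2,3], [2,4], [2,5], [2,6], [3,4], [3,5], [3,6], [4,5], [4,6], [4,7], [5,6], [5,7], [6,7]
  2-simplices (12): [1,2,3], [1,2,6], [1,3,4], [1,4,7], [1,6,7], [2,3,5], [2,4,5], [2,4,6], [3,4,6], [3,5,6], [4,5,7], [5,6,7]

so the chain groups are C_0 ≅ Z^7, C_1 ≅ Z^18, C_2 ≅ Z^12.

∂_1: C_1 → C_0 is given by ∂[p,q] = [q] − [p].
As a 7×18 matrix over Z this has rank 6, with invariant factors (1,1,1,1,1,1).

Boundary ∂_2: C_2 → C_1 maps a triangle to the signed sum of its edges. For instance
  ∂[5,6,7] = [6,7] − [5,7] + [5,6],
  ∂[2,3,5] = [3,5] − [2,5] + [2,3].
As a 18×12 matrix over Z this has rank 12, with invariant factors (1,1,1,1,1,1,1,1,1,1,1,2).

Reading off H_k = ker ∂_k / im ∂_{k+1}:

  H_2: rank ker ∂_2 − rank ∂_3 = (12 − 12) − 0 = 0, and there is no ∂_3, so H_2 = 0.

H_2 = 0.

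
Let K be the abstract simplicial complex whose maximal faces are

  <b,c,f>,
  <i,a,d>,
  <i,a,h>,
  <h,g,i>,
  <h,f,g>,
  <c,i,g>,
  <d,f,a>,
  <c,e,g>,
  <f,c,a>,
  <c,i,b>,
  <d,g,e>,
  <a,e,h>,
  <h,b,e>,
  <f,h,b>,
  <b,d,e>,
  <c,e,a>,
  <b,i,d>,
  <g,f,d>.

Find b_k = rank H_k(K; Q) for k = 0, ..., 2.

b_0 = 1, b_1 = 2, b_2 = 1.

Order the vertices as a < b < c < d < e < f < g < h < i. Listing each simplex with vertices in this order, K has dimension 2 with simplices:

  0-simplices (9): a, b, c, d, e, f, g, h, i
  1-simplices (27): ac, ad, ae, af, ah, ai, bc, bd, be, bf, bh, bi, ce, cf, cg, ci, de, df, dg, di, eg, eh, fg, fh, gh, gi, hi
  2-simplices (18): ace, acf, adf, adi, aeh, ahi, bcf, bci, bde, bdi, beh, bfh, ceg, cgi, deg, dfg, fgh, ghi

so the chain groups are C_0 ≅ Z^9, C_1 ≅ Z^27, C_2 ≅ Z^18.

∂_1: C_1 → C_0 sends each edge [p,q] (with p < q) to q − p. For instance
  ∂af = f − a.
This gives a 9×27 integer matrix of rank 8; reducing to Smith normal form yields diagonal entries (1,1,1,1,1,1,1,1).

Boundary ∂_2: C_2 → C_1 maps a triangle to the signed sum of its edges. For instance
  ∂ahi = hi − ai + ah,
  ∂ceg = eg − cg + ce.
This gives a 27×18 integer matrix of rank 17; reducing to Smith normal form yields diagonal entries (1,1,1,1,1,1,1,1,1,1,1,1,1,1,1,1,1).

Now H_k = ker ∂_k / im ∂_{k+1}, so:

  H_0: rank C_0 − rank ∂_1 = 9 − 8 = 1, and the invariant factors of ∂_1 are all 1, so H_0 ≅ Z.
  H_1: rank ker ∂_1 − rank ∂_2 = (27 − 8) − 17 = 2, and the invariant factors of ∂_2 are all 1, so H_1 ≅ Z^2.
  H_2: rank ker ∂_2 − rank ∂_3 = (18 − 17) − 0 = 1, and there is no ∂_3, so H_2 ≅ Z.

Hence the Betti numbers are b_0 = 1, b_1 = 2, b_2 = 1.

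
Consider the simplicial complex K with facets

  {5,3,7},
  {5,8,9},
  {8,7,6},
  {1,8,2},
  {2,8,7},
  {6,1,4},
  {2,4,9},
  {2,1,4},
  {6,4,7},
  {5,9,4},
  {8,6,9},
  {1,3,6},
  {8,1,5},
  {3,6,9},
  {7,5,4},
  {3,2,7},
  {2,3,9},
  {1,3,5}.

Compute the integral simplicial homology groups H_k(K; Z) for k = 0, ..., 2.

H_0 ≅ Z,  H_1 ≅ Z^2,  H_2 ≅ Z.

We work with the vertex ordering 1 < 2 < 3 < 4 < 5 < 6 < 7 < 8 < 9. The simplices of K, each written with vertices in increasing order, are:

  0-simplices (9): [1], [2], [3], [4], [5], [6], [7], [8], [9]
  1-simplices (27): (27 of them)
  2-simplices (18): [1,2,4], [1,2,8], [1,3,5], [1,3,6], [1,4,6], [1,5,8], [2,3,7], [2,3,9], [2,4,9], [2,7,8], [3,5,7], [3,6,9], [4,5,7], [4,5,9], [4,6,7], [5,8,9], [6,7,8], [6,8,9]

so the chain groups are C_0 ≅ Z^9, C_1 ≅ Z^27, C_2 ≅ Z^18.

∂_1: C_1 → C_0 sends each edge [p,q] (with p < q) to q − p. For instance
  ∂[6,8] = [8] − [6].
As a 9×27 matrix over Z this has rank 8, with invariant factors (1,1,1,1,1,1,1,1).

Boundary ∂_2: C_2 → C_1 acts by ∂[p,q,r] = [q,r] − [p,r] + [p,q]. For instance
  ∂[5,8,9] = [8,9] − [5,9] + [5,8],
  ∂[2,3,9] = [3,9] − [2,9] + [2,3].
The 27×18 boundary matrix has rank 17 and Smith normal form diag(1,1,1,1,1,1,1,1,1,1,1,1,1,1,1,1,1).

Reading off H_k = ker ∂_k / im ∂_{k+1}:

  H_0: rank C_0 − rank ∂_1 = 9 − 8 = 1, and the invariant factors of ∂_1 are all 1, so H_0 ≅ Z.
  H_1: rank ker ∂_1 − rank ∂_2 = (27 − 8) − 17 = 2, and the invariant factors of ∂_2 are all 1, so H_1 ≅ Z^2.
  H_2: rank ker ∂_2 − rank ∂_3 = (18 − 17) − 0 = 1, and there is no ∂_3, so H_2 ≅ Z.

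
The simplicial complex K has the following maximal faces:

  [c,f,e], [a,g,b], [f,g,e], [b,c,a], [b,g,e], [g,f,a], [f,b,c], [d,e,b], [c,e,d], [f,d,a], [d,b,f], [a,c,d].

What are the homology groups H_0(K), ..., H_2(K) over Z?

Order the vertices as a < b < c < d < e < f < g. Listing each simplex with vertices in this order, K has dimension 2 with simplices:

  0-simplices (7): a, b, c, d, e, f, g
  1-simplices (18): ab, ac, ad, af, ag, bc, bd, be, bf, bg, cd, ce, cf, de, df, ef, eg, fg
  2-simplices (12): abc, abg, acd, adf, afg, bcf, bde, bdf, beg, cde, cef, efg

giving chain groups C_0 ≅ Z^7, C_1 ≅ Z^18, C_2 ≅ Z^12.

Boundary ∂_1: C_1 → C_0 is given by ∂[p,q] = [q] − [p].
The 7×18 boundary matrix has rank 6 and Smith normal form diag(1,1,1,1,1,1).

Boundary ∂_2: C_2 → C_1 sends each 2-simplex [p,q,r] to [q,r] − [p,r] + [p,q]. For instance
  ∂cde = de − ce + cd,
  ∂beg = eg − bg + be.
The 18×12 boundary matrix has rank 12 and Smith normal form diag(1,1,1,1,1,1,1,1,1,1,1,2).

From H_k ≅ ker(∂_k) / im(∂_{k+1}) we obtain:

  H_0: rank C_0 − rank ∂_1 = 7 − 6 = 1, and the invariant factors of ∂_1 are all 1, so H_0 ≅ Z.
  H_1: rank ker ∂_1 − rank ∂_2 = (18 − 6) − 12 = 0, and ∂_2 has invariant factor 2 > 1, so H_1 ≅ Z_2.
  H_2: rank ker ∂_2 − rank ∂_3 = (12 − 12) − 0 = 0, and there is no ∂_3, so H_2 ≅ 0.

As a check, the Euler characteristic is 7 − 18 + 12 = 1, which agrees with 1 − 0 + 0 = 1.

H_0 = Z,  H_1 = Z_2,  H_2 = 0.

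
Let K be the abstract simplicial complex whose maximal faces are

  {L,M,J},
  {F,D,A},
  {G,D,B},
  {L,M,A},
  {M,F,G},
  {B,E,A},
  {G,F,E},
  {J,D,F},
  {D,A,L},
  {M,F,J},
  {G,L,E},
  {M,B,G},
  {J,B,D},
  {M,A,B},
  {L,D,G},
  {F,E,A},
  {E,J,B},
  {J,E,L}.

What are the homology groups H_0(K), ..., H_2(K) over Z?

H_0 = Z,  H_1 = Z^2,  H_2 = Z.

Order the vertices as A < B < D < E < F < G < J < L < M. Listing each simplex with vertices in this order, K has dimension 2 with simplices:

  0-simplices (9): A, B, D, E, F, G, J, L, M
  1-simplices (27): AB, AD, AE, AF, AL, AM, BD, BE, BG, BJ, BM, DF, DG, DJ, DL, EF, EG, EJ, EL, FG, FJ, FM, GL, GM, JL, JM, LM
  2-simplices (18): ABE, ABM, ADF, ADL, AEF, ALM, BDG, BDJ, BEJ, BGM, DFJ, DGL, EFG, EGL, EJL, FGM, FJM, JLM

giving chain groups C_0 ≅ Z^9, C_1 ≅ Z^27, C_2 ≅ Z^18.

The boundary map ∂_1: C_1 → C_0 sends each edge [p,q] (with p < q) to q − p.
The 9×27 boundary matrix has rank 8 and Smith normal form diag(1,1,1,1,1,1,1,1).

∂_2: C_2 → C_1 maps a triangle to the signed sum of its edges. For instance
  ∂EFG = FG − EG + EF,
  ∂ADL = DL − AL + AD.
The resulting 27×18 matrix has rank 17, and its Smith normal form has invariant factors (1,1,1,1,1,1,1,1,1,1,1,1,1,1,1,1,1).

Reading off H_k = ker ∂_k / im ∂_{k+1}:

  H_0: rank C_0 − rank ∂_1 = 9 − 8 = 1, and the invariant factors of ∂_1 are all 1, so H_0 ≅ Z.
  H_1: rank ker ∂_1 − rank ∂_2 = (27 − 8) − 17 = 2, and the invariant factors of ∂_2 are all 1, so H_1 ≅ Z^2.
  H_2: rank ker ∂_2 − rank ∂_3 = (18 − 17) − 0 = 1, and there is no ∂_3, so H_2 ≅ Z.

As a check, the Euler characteristic is 9 − 27 + 18 = 0, which agrees with 1 − 2 + 1 = 0.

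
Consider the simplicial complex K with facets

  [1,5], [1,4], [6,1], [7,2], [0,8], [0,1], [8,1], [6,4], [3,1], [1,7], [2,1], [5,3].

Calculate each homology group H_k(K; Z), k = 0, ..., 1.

H_0 = Z,  H_1 = Z^4.

We work with the vertex ordering 0 < 1 < 2 < 3 < 4 < 5 < 6 < 7 < 8. The simplices of K, each written with vertices in increasing order, are:

  0-simplices (9): [0], [1], [2], [3], [4], [5], [6], [7], [8]
  1-simplices (12): [0,1], [0,8], [1,2], [1,3], [1,4], [1,5], [1,6], [1,7], [1,8], [2,7], [3,5], [4,6]

so the chain groups are C_0 ≅ Z^9, C_1 ≅ Z^12.

Boundary ∂_1: C_1 → C_0 maps an edge to its endpoints' difference, ∂[p,q] = q − p. For instance
  ∂[1,2] = [2] − [1].
The 9×12 boundary matrix has rank 8 and Smith normal form diag(1,1,1,1,1,1,1,1).

Computing H_k = (kernel of ∂_k) / (image of ∂_{k+1}):

  H_0: rank C_0 − rank ∂_1 = 9 − 8 = 1, and the invariant factors of ∂_1 are all 1, so H_0 = Z.
  H_1: rank ker ∂_1 − rank ∂_2 = (12 − 8) − 0 = 4, and there is no ∂_2, so H_1 = Z^4.

As a check, the Euler characteristic is 9 − 12 = -3, which agrees with 1 − 4 = -3.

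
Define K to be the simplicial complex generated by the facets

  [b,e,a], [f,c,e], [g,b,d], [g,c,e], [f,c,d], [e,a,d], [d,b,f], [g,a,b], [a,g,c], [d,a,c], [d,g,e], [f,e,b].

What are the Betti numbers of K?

Fix the vertex order a < b < c < d < e < f < g and write every simplex with vertices in increasing order. Then dim K = 2 and the simplices of K are:

  0-simplices (7): a, b, c, d, e, f, g
  1-simplices (18): ab, ac, ad, ae, ag, bd, be, bf, bg, cd, ce, cf, cg, de, df, dg, ef, eg
  2-simplices (12): abe, abg, acd, acg, ade, bdf, bdg, bef, cdf, cef, ceg, deg

giving chain groups C_0 ≅ Z^7, C_1 ≅ Z^18, C_2 ≅ Z^12.

The boundary map ∂_1: C_1 → C_0 sends each edge [p,q] (with p < q) to q − p. For instance
  ∂ce = e − c.
The resulting 7×18 matrix has rank 6, and its Smith normal form has invariant factors (1,1,1,1,1,1).

∂_2: C_2 → C_1 maps a triangle to the signed sum of its edges. For instance
  ∂acg = cg − ag + ac,
  ∂bef = ef − bf + be.
This gives a 18×12 integer matrix of rank 12; reducing to Smith normal form yields diagonal entries (1,1,1,1,1,1,1,1,1,1,1,2).

Now H_k = ker ∂_k / im ∂_{k+1}, so:

  H_0: rank C_0 − rank ∂_1 = 7 − 6 = 1, and the invariant factors of ∂_1 are all 1, so H_0 = Z.
  H_1: rank ker ∂_1 − rank ∂_2 = (18 − 6) − 12 = 0, and ∂_2 has invariant factor 2 > 1, so H_1 = Z/2.
  H_2: rank ker ∂_2 − rank ∂_3 = (12 − 12) − 0 = 0, and there is no ∂_3, so H_2 = 0.

As a check, the Euler characteristic is 7 − 18 + 12 = 1, which agrees with 1 − 0 + 0 = 1.

Hence the Betti numbers are b_0 = 1, b_1 = 0, b_2 = 0.

b_0 = 1, b_1 = 0, b_2 = 0.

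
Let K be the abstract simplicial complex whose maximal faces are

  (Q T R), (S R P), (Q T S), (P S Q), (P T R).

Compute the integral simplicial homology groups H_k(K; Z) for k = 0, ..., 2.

H_0 = Z,  H_1 = Z,  H_2 = 0.

K has 5 vertices, 10 edges, 5 triangles.
rank ∂_0 = 0, rank ∂_1 = 4 ⇒ b_0 = 5 − 0 − 4 = 1; all invariant factors of ∂_1 are 1 so no torsion. So H_0 = Z.
rank ∂_1 = 4, rank ∂_2 = 5 ⇒ b_1 = 10 − 4 − 5 = 1; all invariant factors of ∂_2 are 1 so no torsion. So H_1 = Z.
rank ∂_2 = 5, rank ∂_3 = 0 ⇒ b_2 = 5 − 5 − 0 = 0. So H_2 = 0.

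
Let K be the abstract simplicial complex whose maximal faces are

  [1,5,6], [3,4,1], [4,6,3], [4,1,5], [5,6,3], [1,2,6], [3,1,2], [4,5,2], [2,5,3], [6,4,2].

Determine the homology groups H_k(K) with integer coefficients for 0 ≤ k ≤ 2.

H_0 = Z,  H_1 = Z/2Z,  H_2 = 0.

Order the vertices as 1 < 2 < 3 < 4 < 5 < 6. Listing each simplex with vertices in this order, K has dimension 2 with simplices:

  0-simplices (6): [1], [2], [3], [4], [5], [6]
  1-simplices (15): [1,2], [1,3], [1,4], [1,5], [1,6], [2,3], [2,4], [2,5], [2,6], [3,4], [3,5], [3,6], [4,5], [4,6], [5,6]
  2-simplices (10): [1,2,3], [1,2,6], [1,3,4], [1,4,5], [1,5,6], [2,3,5], [2,4,5], [2,4,6], [3,4,6], [3,5,6]

giving chain groups C_0 ≅ Z^6, C_1 ≅ Z^15, C_2 ≅ Z^10.

The boundary map ∂_1: C_1 → C_0 maps an edge to its endpoints' difference, ∂[p,q] = q − p.
The 6×15 boundary matrix has rank 5 and Smith normal form diag(1,1,1,1,1).

∂_2: C_2 → C_1 acts by ∂[p,q,r] = [q,r] − [p,r] + [p,q]. For instance
  ∂[2,3,5] = [3,5] − [2,5] + [2,3],
  ∂[1,2,3] = [2,3] − [1,3] + [1,2].
This gives a 15×10 integer matrix of rank 10; reducing to Smith normal form yields diagonal entries (1,1,1,1,1,1,1,1,1,2).

From H_k ≅ ker(∂_k) / im(∂_{k+1}) we obtain:

  H_0: rank C_0 − rank ∂_1 = 6 − 5 = 1, and the invariant factors of ∂_1 are all 1, so H_0 = Z.
  H_1: rank ker ∂_1 − rank ∂_2 = (15 − 5) − 10 = 0, and ∂_2 has invariant factor 2 > 1, so H_1 = Z/2Z.
  H_2: rank ker ∂_2 − rank ∂_3 = (10 − 10) − 0 = 0, and there is no ∂_3, so H_2 = 0.

As a check, the Euler characteristic is 6 − 15 + 10 = 1, which agrees with 1 − 0 + 0 = 1.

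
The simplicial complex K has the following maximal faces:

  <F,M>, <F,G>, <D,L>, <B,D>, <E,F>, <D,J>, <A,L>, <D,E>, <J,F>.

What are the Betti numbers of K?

We work with the vertex ordering A < B < D < E < F < G < J < L < M. The simplices of K, each written with vertices in increasing order, are:

  0-simplices (9): A, B, D, E, F, G, J, L, M
  1-simplices (9): AL, BD, DE, DJ, DL, EF, FG, FJ, FM

so the chain groups are C_0 ≅ Z^9, C_1 ≅ Z^9.

Boundary ∂_1: C_1 → C_0 is given by ∂[p,q] = [q] − [p].
The 9×9 boundary matrix has rank 8 and Smith normal form diag(1,1,1,1,1,1,1,1).

Now H_k = ker ∂_k / im ∂_{k+1}, so:

  H_0: rank C_0 − rank ∂_1 = 9 − 8 = 1, and the invariant factors of ∂_1 are all 1, so H_0 = Z.
  H_1: rank ker ∂_1 − rank ∂_2 = (9 − 8) − 0 = 1, and there is no ∂_2, so H_1 = Z.

Hence the Betti numbers are b_0 = 1, b_1 = 1.

b_0 = 1, b_1 = 1.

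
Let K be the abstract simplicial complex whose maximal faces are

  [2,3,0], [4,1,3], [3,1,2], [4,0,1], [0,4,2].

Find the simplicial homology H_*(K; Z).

Take the total order 0 < 1 < 2 < 3 < 4 on the vertex set. Then K (dimension 2) consists of the simplices:

  0-simplices (5): [0], [1], [2], [3], [4]
  1-simplices (10): [0,1], [0,2], [0,3], [0,4], [1,2], [1,3], [1,4], [2,3], [2,4], [3,4]
  2-simplices (5): [0,1,4], [0,2,3], [0,2,4], [1,2,3], [1,3,4]

so the chain groups are C_0 ≅ Z^5, C_1 ≅ Z^10, C_2 ≅ Z^5.

Boundary ∂_1: C_1 → C_0 maps an edge to its endpoints' difference, ∂[p,q] = q − p. For instance
  ∂[0,1] = [1] − [0].
The 5×10 boundary matrix has rank 4 and Smith normal form diag(1,1,1,1).

∂_2: C_2 → C_1 acts by ∂[p,q,r] = [q,r] − [p,r] + [p,q]. For instance
  ∂[1,3,4] = [3,4] − [1,4] + [1,3],
  ∂[0,1,4] = [1,4] − [0,4] + [0,1].
The 10×5 boundary matrix has rank 5 and Smith normal form diag(1,1,1,1,1).

Reading off H_k = ker ∂_k / im ∂_{k+1}:

  H_0: rank C_0 − rank ∂_1 = 5 − 4 = 1, and the invariant factors of ∂_1 are all 1, so H_0 = Z.
  H_1: rank ker ∂_1 − rank ∂_2 = (10 − 4) − 5 = 1, and the invariant factors of ∂_2 are all 1, so H_1 = Z.
  H_2: rank ker ∂_2 − rank ∂_3 = (5 − 5) − 0 = 0, and there is no ∂_3, so H_2 = 0.

As a check, the Euler characteristic is 5 − 10 + 5 = 0, which agrees with 1 − 1 + 0 = 0.
(K is a triangulation of the Möbius band.)

H_0 = Z,  H_1 = Z,  H_2 = 0.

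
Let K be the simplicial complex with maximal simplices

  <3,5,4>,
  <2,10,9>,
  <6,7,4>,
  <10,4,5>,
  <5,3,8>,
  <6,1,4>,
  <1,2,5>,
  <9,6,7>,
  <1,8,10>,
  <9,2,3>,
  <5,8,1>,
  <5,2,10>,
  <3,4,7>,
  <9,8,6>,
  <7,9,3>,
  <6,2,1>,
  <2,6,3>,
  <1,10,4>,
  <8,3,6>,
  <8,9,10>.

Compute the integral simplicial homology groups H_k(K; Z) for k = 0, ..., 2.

We work with the vertex ordering 1 < 2 < 3 < 4 < 5 < 6 < 7 < 8 < 9 < 10. The simplices of K, each written with vertices in increasing order, are:

  0-simplices (10): [1], [2], [3], [4], [5], [6], [7], [8], [9], [10]
  1-simplices (30): (30 of them)
  2-simplices (20): (20 of them)

Hence C_0 ≅ Z^10, C_1 ≅ Z^30, C_2 ≅ Z^20.

Boundary ∂_1: C_1 → C_0 is given by ∂[p,q] = [q] − [p]. For instance
  ∂[3,5] = [5] − [3].
The resulting 10×30 matrix has rank 9, and its Smith normal form has invariant factors (1,1,1,1,1,1,1,1,1).

The boundary map ∂_2: C_2 → C_1 acts by ∂[p,q,r] = [q,r] − [p,r] + [p,q]. For instance
  ∂[3,5,8] = [5,8] − [3,8] + [3,5],
  ∂[2,5,10] = [5,10] − [2,10] + [2,5].
This gives a 30×20 integer matrix of rank 20; reducing to Smith normal form yields diagonal entries (1,1,1,1,1,1,1,1,1,1,1,1,1,1,1,1,1,1,1,2).

From H_k ≅ ker(∂_k) / im(∂_{k+1}) we obtain:

  H_0: rank C_0 − rank ∂_1 = 10 − 9 = 1, and the invariant factors of ∂_1 are all 1, so H_0 = Z.
  H_1: rank ker ∂_1 − rank ∂_2 = (30 − 9) − 20 = 1, and ∂_2 has invariant factor 2 > 1, so H_1 = Z ⊕ Z/2.
  H_2: rank ker ∂_2 − rank ∂_3 = (20 − 20) − 0 = 0, and there is no ∂_3, so H_2 = 0.

H_0 ≅ Z,  H_1 ≅ Z ⊕ Z/2,  H_2 = 0.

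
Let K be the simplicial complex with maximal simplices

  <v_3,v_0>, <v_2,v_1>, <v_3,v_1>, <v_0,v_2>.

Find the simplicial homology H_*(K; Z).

H_0 = Z,  H_1 = Z.

Order the vertices as v_0 < v_1 < v_2 < v_3. Listing each simplex with vertices in this order, K has dimension 1 with simplices:

  0-simplices (4): [v_0], [v_1], [v_2], [v_3]
  1-simplices (4): [v_0,v_2], [v_0,v_3], [v_1,v_2], [v_1,v_3]

giving chain groups C_0 ≅ Z^4, C_1 ≅ Z^4.

∂_1: C_1 → C_0 is given by ∂[p,q] = [q] − [p]. For instance
  ∂[v_0,v_3] = [v_3] − [v_0].
This gives a 4×4 integer matrix of rank 3; reducing to Smith normal form yields diagonal entries (1,1,1).

Reading off H_k = ker ∂_k / im ∂_{k+1}:

  H_0: rank C_0 − rank ∂_1 = 4 − 3 = 1, and the invariant factors of ∂_1 are all 1, so H_0 ≅ Z.
  H_1: rank ker ∂_1 − rank ∂_2 = (4 − 3) − 0 = 1, and there is no ∂_2, so H_1 ≅ Z.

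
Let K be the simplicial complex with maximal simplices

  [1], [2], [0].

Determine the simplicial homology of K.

We work with the vertex ordering 0 < 1 < 2. The simplices of K, each written with vertices in increasing order, are:

  0-simplices (3): [0], [1], [2]

Hence C_0 ≅ Z^3.

Now H_k = ker ∂_k / im ∂_{k+1}, so:

  H_0: rank C_0 − rank ∂_1 = 3 − 0 = 3, and there is no ∂_1, so H_0 ≅ Z^3.

H_0 ≅ Z^3.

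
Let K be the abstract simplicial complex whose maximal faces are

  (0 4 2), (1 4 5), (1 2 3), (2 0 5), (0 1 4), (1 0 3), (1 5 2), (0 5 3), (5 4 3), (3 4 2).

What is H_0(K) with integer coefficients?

We work with the vertex ordering 0 < 1 < 2 < 3 < 4 < 5. The simplices of K, each written with vertices in increasing order, are:

  0-simplices (6): [0], [1], [2], [3], [4], [5]
  1-simplices (15): [0,1], [0,2], [0,3], [0,4], [0,5], [1,2], [1,3], [1,4], [1,5], [2,3], [2,4], [2,5], [3,4], [3,5], [4,5]
  2-simplices (10): [0,1,3], [0,1,4], [0,2,4], [0,2,5], [0,3,5], [1,2,3], [1,2,5], [1,4,5], [2,3,4], [3,4,5]

Hence C_0 ≅ Z^6, C_1 ≅ Z^15, C_2 ≅ Z^10.

The boundary map ∂_1: C_1 → C_0 sends each edge [p,q] (with p < q) to q − p. For instance
  ∂[3,5] = [5] − [3].
As a 6×15 matrix over Z this has rank 5, with invariant factors (1,1,1,1,1).

∂_2: C_2 → C_1 acts by ∂[p,q,r] = [q,r] − [p,r] + [p,q]. For instance
  ∂[0,1,4] = [1,4] − [0,4] + [0,1],
  ∂[1,2,3] = [2,3] − [1,3] + [1,2].
The 15×10 boundary matrix has rank 10 and Smith normal form diag(1,1,1,1,1,1,1,1,1,2).

From H_k ≅ ker(∂_k) / im(∂_{k+1}) we obtain:

  H_0: rank C_0 − rank ∂_1 = 6 − 5 = 1, and the invariant factors of ∂_1 are all 1, so H_0 = Z.

H_0 = Z.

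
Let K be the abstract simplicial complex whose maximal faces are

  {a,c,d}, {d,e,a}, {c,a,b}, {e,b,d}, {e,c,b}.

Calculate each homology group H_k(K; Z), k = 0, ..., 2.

H_0 = Z,  H_1 = Z,  H_2 = 0.

Order the vertices as a < b < c < d < e. Listing each simplex with vertices in this order, K has dimension 2 with simplices:

  0-simplices (5): a, b, c, d, e
  1-simplices (10): ab, ac, ad, ae, bc, bd, be, cd, ce, de
  2-simplices (5): abc, acd, ade, bce, bde

Hence C_0 ≅ Z^5, C_1 ≅ Z^10, C_2 ≅ Z^5.

Boundary ∂_1: C_1 → C_0 is given by ∂[p,q] = [q] − [p].
The 5×10 boundary matrix has rank 4 and Smith normal form diag(1,1,1,1).

∂_2: C_2 → C_1 sends each 2-simplex [p,q,r] to [q,r] − [p,r] + [p,q]. For instance
  ∂bde = de − be + bd,
  ∂ade = de − ae + ad.
This gives a 10×5 integer matrix of rank 5; reducing to Smith normal form yields diagonal entries (1,1,1,1,1).

Now H_k = ker ∂_k / im ∂_{k+1}, so:

  H_0: rank C_0 − rank ∂_1 = 5 − 4 = 1, and the invariant factors of ∂_1 are all 1, so H_0 = Z.
  H_1: rank ker ∂_1 − rank ∂_2 = (10 − 4) − 5 = 1, and the invariant factors of ∂_2 are all 1, so H_1 = Z.
  H_2: rank ker ∂_2 − rank ∂_3 = (5 − 5) − 0 = 0, and there is no ∂_3, so H_2 = 0.

As a check, the Euler characteristic is 5 − 10 + 5 = 0, which agrees with 1 − 1 + 0 = 0.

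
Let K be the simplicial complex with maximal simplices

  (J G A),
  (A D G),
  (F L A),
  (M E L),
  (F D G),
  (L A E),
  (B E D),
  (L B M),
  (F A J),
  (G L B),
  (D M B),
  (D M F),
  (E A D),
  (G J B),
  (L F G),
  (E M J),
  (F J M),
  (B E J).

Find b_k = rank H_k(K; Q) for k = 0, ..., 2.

b_0 = 1, b_1 = 1, b_2 = 0.

Fix the vertex order A < B < D < E < F < G < J < L < M and write every simplex with vertices in increasing order. Then dim K = 2 and the simplices of K are:

  0-simplices (9): A, B, D, E, F, G, J, L, M
  1-simplices (27): AD, AE, AF, AG, AJ, AL, BD, BE, BG, BJ, BL, BM, DE, DF, DG, DM, EJ, EL, EM, FG, FJ, FL, FM, GJ, GL, JM, LM
  2-simplices (18): ADE, ADG, AEL, AFJ, AFL, AGJ, BDE, BDM, BEJ, BGJ, BGL, BLM, DFG, DFM, EJM, ELM, FGL, FJM

giving chain groups C_0 ≅ Z^9, C_1 ≅ Z^27, C_2 ≅ Z^18.

The boundary map ∂_1: C_1 → C_0 maps an edge to its endpoints' difference, ∂[p,q] = q − p. For instance
  ∂EM = M − E.
This gives a 9×27 integer matrix of rank 8; reducing to Smith normal form yields diagonal entries (1,1,1,1,1,1,1,1).

Boundary ∂_2: C_2 → C_1 sends each 2-simplex [p,q,r] to [q,r] − [p,r] + [p,q]. For instance
  ∂EJM = JM − EM + EJ,
  ∂FGL = GL − FL + FG.
As a 27×18 matrix over Z this has rank 18, with invariant factors (1,1,1,1,1,1,1,1,1,1,1,1,1,1,1,1,1,2).

Computing H_k = (kernel of ∂_k) / (image of ∂_{k+1}):

  H_0: rank C_0 − rank ∂_1 = 9 − 8 = 1, and the invariant factors of ∂_1 are all 1, so H_0 = Z.
  H_1: rank ker ∂_1 − rank ∂_2 = (27 − 8) − 18 = 1, and ∂_2 has invariant factor 2 > 1, so H_1 = Z × Z/2.
  H_2: rank ker ∂_2 − rank ∂_3 = (18 − 18) − 0 = 0, and there is no ∂_3, so H_2 = 0.

Hence the Betti numbers are b_0 = 1, b_1 = 1, b_2 = 0.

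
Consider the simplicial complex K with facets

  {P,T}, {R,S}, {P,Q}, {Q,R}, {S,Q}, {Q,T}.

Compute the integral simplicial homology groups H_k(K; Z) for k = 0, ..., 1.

Take the total order P < Q < R < S < T on the vertex set. Then K (dimension 1) consists of the simplices:

  0-simplices (5): P, Q, R, S, T
  1-simplices (6): PQ, PT, QR, QS, QT, RS

so the chain groups are C_0 ≅ Z^5, C_1 ≅ Z^6.

Boundary ∂_1: C_1 → C_0 maps an edge to its endpoints' difference, ∂[p,q] = q − p. For instance
  ∂QR = R − Q.
As a 5×6 matrix over Z this has rank 4, with invariant factors (1,1,1,1).

Computing H_k = (kernel of ∂_k) / (image of ∂_{k+1}):

  H_0: rank C_0 − rank ∂_1 = 5 − 4 = 1, and the invariant factors of ∂_1 are all 1, so H_0 ≅ Z.
  H_1: rank ker ∂_1 − rank ∂_2 = (6 − 4) − 0 = 2, and there is no ∂_2, so H_1 ≅ Z^2.

As a check, the Euler characteristic is 5 − 6 = -1, which agrees with 1 − 2 = -1.
(K is a triangulation of a wedge of 2 circles.)

H_0 ≅ Z,  H_1 ≅ Z^2.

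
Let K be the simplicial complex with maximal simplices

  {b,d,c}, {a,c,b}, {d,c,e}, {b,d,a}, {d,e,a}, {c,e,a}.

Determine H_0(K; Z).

Take the total order a < b < c < d < e on the vertex set. Then K (dimension 2) consists of the simplices:

  0-simplices (5): a, b, c, d, e
  1-simplices (9): ab, ac, ad, ae, bc, bd, cd, ce, de
  2-simplices (6): abc, abd, ace, ade, bcd, cde

Hence C_0 ≅ Z^5, C_1 ≅ Z^9, C_2 ≅ Z^6.

The boundary map ∂_1: C_1 → C_0 sends each edge [p,q] (with p < q) to q − p.
The resulting 5×9 matrix has rank 4, and its Smith normal form has invariant factors (1,1,1,1).

The boundary map ∂_2: C_2 → C_1 maps a triangle to the signed sum of its edges. For instance
  ∂abc = bc − ac + ab,
  ∂abd = bd − ad + ab.
This gives a 9×6 integer matrix of rank 5; reducing to Smith normal form yields diagonal entries (1,1,1,1,1).

Computing H_k = (kernel of ∂_k) / (image of ∂_{k+1}):

  H_0: rank C_0 − rank ∂_1 = 5 − 4 = 1, and the invariant factors of ∂_1 are all 1, so H_0 ≅ Z.

H_0 = Z.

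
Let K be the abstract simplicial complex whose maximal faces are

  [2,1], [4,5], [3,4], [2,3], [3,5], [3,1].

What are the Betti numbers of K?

Take the total order 1 < 2 < 3 < 4 < 5 on the vertex set. Then K (dimension 1) consists of the simplices:

  0-simplices (5): [1], [2], [3], [4], [5]
  1-simplices (6): [1,2], [1,3], [2,3], [3,4], [3,5], [4,5]

Hence C_0 ≅ Z^5, C_1 ≅ Z^6.

The boundary map ∂_1: C_1 → C_0 is given by ∂[p,q] = [q] − [p].
The 5×6 boundary matrix has rank 4 and Smith normal form diag(1,1,1,1).

Reading off H_k = ker ∂_k / im ∂_{k+1}:

  H_0: rank C_0 − rank ∂_1 = 5 − 4 = 1, and the invariant factors of ∂_1 are all 1, so H_0 = Z.
  H_1: rank ker ∂_1 − rank ∂_2 = (6 − 4) − 0 = 2, and there is no ∂_2, so H_1 = Z^2.

As a check, the Euler characteristic is 5 − 6 = -1, which agrees with 1 − 2 = -1.

Hence the Betti numbers are b_0 = 1, b_1 = 2.

b_0 = 1, b_1 = 2.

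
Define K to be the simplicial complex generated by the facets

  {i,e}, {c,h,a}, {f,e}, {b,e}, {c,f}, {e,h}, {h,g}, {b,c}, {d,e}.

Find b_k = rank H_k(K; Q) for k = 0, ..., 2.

b_0 = 1, b_1 = 2, b_2 = 0.

Fix the vertex order a < b < c < d < e < f < g < h < i and write every simplex with vertices in increasing order. Then dim K = 2 and the simplices of K are:

  0-simplices (9): a, b, c, d, e, f, g, h, i
  1-simplices (11): ac, ah, bc, be, cf, ch, de, ef, eh, ei, gh
  2-simplices (1): ach

Hence C_0 ≅ Z^9, C_1 ≅ Z^11, C_2 ≅ Z^1.

Boundary ∂_1: C_1 → C_0 maps an edge to its endpoints' difference, ∂[p,q] = q − p.
This gives a 9×11 integer matrix of rank 8; reducing to Smith normal form yields diagonal entries (1,1,1,1,1,1,1,1).

∂_2: C_2 → C_1 acts by ∂[p,q,r] = [q,r] − [p,r] + [p,q]. For instance
  ∂ach = ch − ah + ac.
As a 11×1 matrix over Z this has rank 1, with invariant factors (1).

Now H_k = ker ∂_k / im ∂_{k+1}, so:

  H_0: rank C_0 − rank ∂_1 = 9 − 8 = 1, and the invariant factors of ∂_1 are all 1, so H_0 ≅ Z.
  H_1: rank ker ∂_1 − rank ∂_2 = (11 − 8) − 1 = 2, and the invariant factors of ∂_2 are all 1, so H_1 ≅ Z^2.
  H_2: rank ker ∂_2 − rank ∂_3 = (1 − 1) − 0 = 0, and there is no ∂_3, so H_2 ≅ 0.

Hence the Betti numbers are b_0 = 1, b_1 = 2, b_2 = 0.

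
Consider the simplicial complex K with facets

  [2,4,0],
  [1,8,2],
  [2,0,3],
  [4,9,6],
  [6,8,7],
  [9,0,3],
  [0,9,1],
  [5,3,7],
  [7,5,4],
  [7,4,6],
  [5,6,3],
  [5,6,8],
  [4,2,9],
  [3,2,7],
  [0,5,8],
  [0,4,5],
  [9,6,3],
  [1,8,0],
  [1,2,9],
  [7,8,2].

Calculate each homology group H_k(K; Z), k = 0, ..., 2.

H_0 = Z,  H_1 = Z × Z/2,  H_2 = 0.

Order the vertices as 0 < 1 < 2 < 3 < 4 < 5 < 6 < 7 < 8 < 9. Listing each simplex with vertices in this order, K has dimension 2 with simplices:

  0-simplices (10): [0], [1], [2], [3], [4], [5], [6], [7], [8], [9]
  1-simplices (30): (30 of them)
  2-simplices (20): (20 of them)

so the chain groups are C_0 ≅ Z^10, C_1 ≅ Z^30, C_2 ≅ Z^20.

The boundary map ∂_1: C_1 → C_0 maps an edge to its endpoints' difference, ∂[p,q] = q − p.
The 10×30 boundary matrix has rank 9 and Smith normal form diag(1,1,1,1,1,1,1,1,1).

The boundary map ∂_2: C_2 → C_1 maps a triangle to the signed sum of its edges. For instance
  ∂[3,5,7] = [5,7] − [3,7] + [3,5],
  ∂[3,6,9] = [6,9] − [3,9] + [3,6].
As a 30×20 matrix over Z this has rank 20, with invariant factors (1,1,1,1,1,1,1,1,1,1,1,1,1,1,1,1,1,1,1,2).

From H_k ≅ ker(∂_k) / im(∂_{k+1}) we obtain:

  H_0: rank C_0 − rank ∂_1 = 10 − 9 = 1, and the invariant factors of ∂_1 are all 1, so H_0 = Z.
  H_1: rank ker ∂_1 − rank ∂_2 = (30 − 9) − 20 = 1, and ∂_2 has invariant factor 2 > 1, so H_1 = Z × Z/2.
  H_2: rank ker ∂_2 − rank ∂_3 = (20 − 20) − 0 = 0, and there is no ∂_3, so H_2 = 0.

(K is a triangulation of the Klein bottle.)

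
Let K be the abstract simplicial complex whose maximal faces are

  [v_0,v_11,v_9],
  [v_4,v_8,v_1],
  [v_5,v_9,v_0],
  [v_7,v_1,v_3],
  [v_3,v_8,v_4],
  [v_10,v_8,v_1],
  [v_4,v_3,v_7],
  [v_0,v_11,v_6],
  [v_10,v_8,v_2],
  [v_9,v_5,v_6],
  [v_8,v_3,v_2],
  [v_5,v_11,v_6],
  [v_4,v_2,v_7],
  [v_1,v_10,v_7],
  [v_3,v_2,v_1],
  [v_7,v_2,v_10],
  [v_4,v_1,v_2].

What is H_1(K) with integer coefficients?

H_1 = Z ⊕ Z/2.

Take the total order v_0 < v_1 < v_2 < v_3 < v_4 < v_5 < v_6 < v_7 < v_8 < v_9 < v_10 < v_11 on the vertex set. Then K (dimension 2) consists of the simplices:

  0-simplices (12): [v_0], [v_1], [v_2], [v_3], [v_4], [v_5], [v_6], [v_7], [v_8], [v_9], [v_10], [v_11]
  1-simplices (28): (28 of them)
  2-simplices (17): (17 of them)

so the chain groups are C_0 ≅ Z^12, C_1 ≅ Z^28, C_2 ≅ Z^17.

Boundary ∂_1: C_1 → C_0 sends each edge [p,q] (with p < q) to q − p. For instance
  ∂[v_2,v_7] = [v_7] − [v_2].
This gives a 12×28 integer matrix of rank 10; reducing to Smith normal form yields diagonal entries (1,1,1,1,1,1,1,1,1,1).

Boundary ∂_2: C_2 → C_1 sends each 2-simplex [p,q,r] to [q,r] − [p,r] + [p,q]. For instance
  ∂[v_5,v_6,v_9] = [v_6,v_9] − [v_5,v_9] + [v_5,v_6],
  ∂[v_1,v_8,v_10] = [v_8,v_10] − [v_1,v_10] + [v_1,v_8].
The 28×17 boundary matrix has rank 17 and Smith normal form diag(1,1,1,1,1,1,1,1,1,1,1,1,1,1,1,1,2).

From H_k ≅ ker(∂_k) / im(∂_{k+1}) we obtain:

  H_1: rank ker ∂_1 − rank ∂_2 = (28 − 10) − 17 = 1, and ∂_2 has invariant factor 2 > 1, so H_1 ≅ Z ⊕ Z/2.

(K is a triangulation of the disjoint union of the real projective plane RP^2 and the Möbius band.)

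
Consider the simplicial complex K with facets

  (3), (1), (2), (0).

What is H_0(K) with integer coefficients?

H_0 = Z^4.

We work with the vertex ordering 0 < 1 < 2 < 3. The simplices of K, each written with vertices in increasing order, are:

  0-simplices (4): [0], [1], [2], [3]

giving chain groups C_0 ≅ Z^4.

From H_k ≅ ker(∂_k) / im(∂_{k+1}) we obtain:

  H_0: rank C_0 − rank ∂_1 = 4 − 0 = 4, and there is no ∂_1, so H_0 = Z^4.

(K is a triangulation of a set of 4 points.)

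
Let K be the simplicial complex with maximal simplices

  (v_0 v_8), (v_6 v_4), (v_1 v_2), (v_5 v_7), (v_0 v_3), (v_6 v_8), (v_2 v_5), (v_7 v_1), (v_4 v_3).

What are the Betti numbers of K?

b_0 = 2, b_1 = 2.

Fix the vertex order v_0 < v_1 < v_2 < v_3 < v_4 < v_5 < v_6 < v_7 < v_8 and write every simplex with vertices in increasing order. Then dim K = 1 and the simplices of K are:

  0-simplices (9): [v_0], [v_1], [v_2], [v_3], [v_4], [v_5], [v_6], [v_7], [v_8]
  1-simplices (9): [v_0,v_3], [v_0,v_8], [v_1,v_2], [v_1,v_7], [v_2,v_5], [v_3,v_4], [v_4,v_6], [v_5,v_7], [v_6,v_8]

so the chain groups are C_0 ≅ Z^9, C_1 ≅ Z^9.

Boundary ∂_1: C_1 → C_0 maps an edge to its endpoints' difference, ∂[p,q] = q − p. For instance
  ∂[v_1,v_2] = [v_2] − [v_1].
The 9×9 boundary matrix has rank 7 and Smith normal form diag(1,1,1,1,1,1,1).

Now H_k = ker ∂_k / im ∂_{k+1}, so:

  H_0: rank C_0 − rank ∂_1 = 9 − 7 = 2, and the invariant factors of ∂_1 are all 1, so H_0 = Z^2.
  H_1: rank ker ∂_1 − rank ∂_2 = (9 − 7) − 0 = 2, and there is no ∂_2, so H_1 = Z^2.

As a check, the Euler characteristic is 9 − 9 = 0, which agrees with 2 − 2 = 0.

Hence the Betti numbers are b_0 = 2, b_1 = 2.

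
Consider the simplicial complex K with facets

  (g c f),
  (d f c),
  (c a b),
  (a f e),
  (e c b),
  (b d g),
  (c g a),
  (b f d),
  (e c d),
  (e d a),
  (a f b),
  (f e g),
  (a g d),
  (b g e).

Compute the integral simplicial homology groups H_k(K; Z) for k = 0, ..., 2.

H_0 = Z,  H_1 = Z^2,  H_2 = Z.

Fix the vertex order a < b < c < d < e < f < g and write every simplex with vertices in increasing order. Then dim K = 2 and the simplices of K are:

  0-simplices (7): a, b, c, d, e, f, g
  1-simplices (21): ab, ac, ad, ae, af, ag, bc, bd, be, bf, bg, cd, ce, cf, cg, de, df, dg, ef, eg, fg
  2-simplices (14): abc, abf, acg, ade, adg, aef, bce, bdf, bdg, beg, cde, cdf, cfg, efg

giving chain groups C_0 ≅ Z^7, C_1 ≅ Z^21, C_2 ≅ Z^14.

The boundary map ∂_1: C_1 → C_0 sends each edge [p,q] (with p < q) to q − p. For instance
  ∂af = f − a.
The 7×21 boundary matrix has rank 6 and Smith normal form diag(1,1,1,1,1,1).

Boundary ∂_2: C_2 → C_1 sends each 2-simplex [p,q,r] to [q,r] − [p,r] + [p,q]. For instance
  ∂aef = ef − af + ae,
  ∂adg = dg − ag + ad.
As a 21×14 matrix over Z this has rank 13, with invariant factors (1,1,1,1,1,1,1,1,1,1,1,1,1).

From H_k ≅ ker(∂_k) / im(∂_{k+1}) we obtain:

  H_0: rank C_0 − rank ∂_1 = 7 − 6 = 1, and the invariant factors of ∂_1 are all 1, so H_0 = Z.
  H_1: rank ker ∂_1 − rank ∂_2 = (21 − 6) − 13 = 2, and the invariant factors of ∂_2 are all 1, so H_1 = Z^2.
  H_2: rank ker ∂_2 − rank ∂_3 = (14 − 13) − 0 = 1, and there is no ∂_3, so H_2 = Z.

(K is a triangulation of the torus T^2.)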